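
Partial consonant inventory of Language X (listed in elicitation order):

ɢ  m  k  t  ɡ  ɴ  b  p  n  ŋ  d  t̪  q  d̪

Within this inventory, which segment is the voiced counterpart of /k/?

/ɡ/

/k/ is a voiceless velar stop.
The voiced counterpart is a voiced velar stop — in this inventory, /ɡ/.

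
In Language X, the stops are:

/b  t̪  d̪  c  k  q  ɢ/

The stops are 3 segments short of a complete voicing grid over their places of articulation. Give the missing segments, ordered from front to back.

/p/, /ɟ/, /ɡ/

bilabial: voiceless —, voiced /b/.
dental: voiceless /t̪/, voiced /d̪/.
palatal: voiceless /c/, voiced —.
velar: voiceless /k/, voiced —.
uvular: voiceless /q/, voiced /ɢ/.
Gaps, from front to back: bilabial lacks voiceless (/p/); palatal lacks voiced (/ɟ/); velar lacks voiced (/ɡ/).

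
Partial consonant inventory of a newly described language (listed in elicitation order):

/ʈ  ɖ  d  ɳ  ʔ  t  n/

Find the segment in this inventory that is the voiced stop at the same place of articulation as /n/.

/d/

/n/ is an alveolar nasal.
The voiced stop at the same place is a voiced alveolar stop — in this inventory, /d/.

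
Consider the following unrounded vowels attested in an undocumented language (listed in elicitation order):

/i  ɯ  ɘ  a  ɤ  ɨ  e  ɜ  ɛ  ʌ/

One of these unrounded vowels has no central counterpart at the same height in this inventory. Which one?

High: /i/ ~ /ɨ/ ~ /ɯ/
High-mid: /e/ ~ /ɘ/ ~ /ɤ/
Low-mid: /ɛ/ ~ /ɜ/ ~ /ʌ/
Low: only /a/ (front); no central partner.
So /a/ is the unpaired segment.

/a/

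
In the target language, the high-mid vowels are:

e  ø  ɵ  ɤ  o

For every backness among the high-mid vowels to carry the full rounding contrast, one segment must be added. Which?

/ɘ/

Unrounded: /e/ (front), /ɤ/ (back).
Rounded: /ø/ (front), /ɵ/ (central), /o/ (back).
The central row has no unrounded member, so the gap is the central unrounded vowel /ɘ/.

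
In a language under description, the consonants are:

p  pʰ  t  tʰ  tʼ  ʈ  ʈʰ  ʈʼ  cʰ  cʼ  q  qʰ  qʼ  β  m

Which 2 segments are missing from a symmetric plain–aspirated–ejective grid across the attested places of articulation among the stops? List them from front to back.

/pʼ/, /c/

place of articulation  plain     aspirated  ejective
bilabial          p         pʰ        —       
alveolar          t         tʰ        tʼ      
retroflex         ʈ         ʈʰ        ʈʼ      
palatal           —         cʰ        cʼ      
uvular            q         qʰ        qʼ      
Gaps, from front to back: bilabial lacks ejective (/pʼ/); palatal lacks plain (/c/).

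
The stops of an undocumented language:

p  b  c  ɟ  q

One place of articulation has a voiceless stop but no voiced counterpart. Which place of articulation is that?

uvular

Voiceless: /p/ (bilabial), /c/ (palatal), /q/ (uvular).
Voiced: /b/ (bilabial), /ɟ/ (palatal).
Every place of articulation has a voiced member except uvular, where /ɢ/ would be expected.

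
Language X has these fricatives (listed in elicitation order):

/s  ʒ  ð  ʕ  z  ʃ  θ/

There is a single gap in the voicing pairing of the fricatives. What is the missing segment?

Voiceless: /θ/ (dental), /s/ (alveolar), /ʃ/ (postalveolar).
Voiced: /ð/ (dental), /z/ (alveolar), /ʒ/ (postalveolar), /ʕ/ (pharyngeal).
The pharyngeal row has no voiceless member, so the gap is the voiceless pharyngeal fricative /ħ/.

/ħ/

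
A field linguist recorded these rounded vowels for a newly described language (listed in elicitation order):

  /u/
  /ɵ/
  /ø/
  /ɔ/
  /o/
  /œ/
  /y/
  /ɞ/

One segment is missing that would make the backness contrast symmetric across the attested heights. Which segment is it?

Front: /y/ (high), /ø/ (high-mid), /œ/ (low-mid).
Central: /ɵ/ (high-mid), /ɞ/ (low-mid).
Back: /u/ (high), /o/ (high-mid), /ɔ/ (low-mid).
The high row has no central member, so the gap is the high central rounded vowel /ʉ/.

/ʉ/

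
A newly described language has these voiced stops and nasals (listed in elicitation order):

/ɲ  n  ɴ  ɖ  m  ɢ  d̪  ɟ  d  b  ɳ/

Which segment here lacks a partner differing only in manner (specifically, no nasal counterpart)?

Bilabial: /b/ ~ /m/
Alveolar: /d/ ~ /n/
Retroflex: /ɖ/ ~ /ɳ/
Palatal: /ɟ/ ~ /ɲ/
Uvular: /ɢ/ ~ /ɴ/
Dental: only /d̪/ (oral stop); no nasal partner.
So /d̪/ is the unpaired segment.

/d̪/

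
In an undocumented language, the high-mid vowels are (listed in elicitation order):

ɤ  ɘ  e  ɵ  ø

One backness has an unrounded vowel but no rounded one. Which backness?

back

backness          unrounded  rounded 
front             e         ø       
central           ɘ         ɵ       
back              ɤ         —       
Every backness has a rounded member except back, where /o/ would be expected.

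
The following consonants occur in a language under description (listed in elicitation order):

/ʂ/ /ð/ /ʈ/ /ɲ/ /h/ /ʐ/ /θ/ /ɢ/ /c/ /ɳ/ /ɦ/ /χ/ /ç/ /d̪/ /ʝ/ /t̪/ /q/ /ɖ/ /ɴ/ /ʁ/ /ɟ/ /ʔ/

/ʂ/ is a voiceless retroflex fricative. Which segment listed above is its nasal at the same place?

/ɳ/

The nasal at the same place is a retroflex nasal — in this inventory, /ɳ/.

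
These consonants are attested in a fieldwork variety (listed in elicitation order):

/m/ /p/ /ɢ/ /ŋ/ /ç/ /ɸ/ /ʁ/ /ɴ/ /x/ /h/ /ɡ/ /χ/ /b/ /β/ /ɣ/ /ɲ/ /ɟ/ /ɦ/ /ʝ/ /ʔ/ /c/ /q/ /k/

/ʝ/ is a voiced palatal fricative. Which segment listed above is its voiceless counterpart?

/ç/

The voiceless counterpart is a voiceless palatal fricative — in this inventory, /ç/.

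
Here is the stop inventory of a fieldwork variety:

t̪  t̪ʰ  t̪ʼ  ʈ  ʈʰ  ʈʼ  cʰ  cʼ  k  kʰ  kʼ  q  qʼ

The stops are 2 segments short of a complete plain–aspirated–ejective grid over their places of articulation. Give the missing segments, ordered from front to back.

/c/, /qʰ/

place of articulation  plain     aspirated  ejective
dental            t̪        t̪ʰ       t̪ʼ     
retroflex         ʈ         ʈʰ        ʈʼ      
palatal           —         cʰ        cʼ      
velar             k         kʰ        kʼ      
uvular            q         —         qʼ      
Gaps, from front to back: palatal lacks plain (/c/); uvular lacks aspirated (/qʰ/).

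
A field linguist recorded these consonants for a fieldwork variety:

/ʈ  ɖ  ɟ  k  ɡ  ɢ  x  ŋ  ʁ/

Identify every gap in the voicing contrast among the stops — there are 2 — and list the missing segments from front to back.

/c/, /q/

retroflex: voiceless /ʈ/, voiced /ɖ/.
palatal: voiceless —, voiced /ɟ/.
velar: voiceless /k/, voiced /ɡ/.
uvular: voiceless —, voiced /ɢ/.
Gaps, from front to back: palatal lacks voiceless (/c/); uvular lacks voiceless (/q/).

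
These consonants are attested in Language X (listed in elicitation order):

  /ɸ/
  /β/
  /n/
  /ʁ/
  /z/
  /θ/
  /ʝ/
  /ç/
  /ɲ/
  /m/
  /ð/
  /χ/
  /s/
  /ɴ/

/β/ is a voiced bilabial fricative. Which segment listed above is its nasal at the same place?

/m/

The nasal at the same place is a bilabial nasal — in this inventory, /m/.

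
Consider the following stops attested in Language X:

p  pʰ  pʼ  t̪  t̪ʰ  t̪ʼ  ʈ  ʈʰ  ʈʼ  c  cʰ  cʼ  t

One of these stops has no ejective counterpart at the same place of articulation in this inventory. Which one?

Bilabial: /p/ ~ /pʰ/ ~ /pʼ/
Dental: /t̪/ ~ /t̪ʰ/ ~ /t̪ʼ/
Retroflex: /ʈ/ ~ /ʈʰ/ ~ /ʈʼ/
Palatal: /c/ ~ /cʰ/ ~ /cʼ/
Alveolar: only /t/ (plain); no ejective partner.
So /t/ is the unpaired segment.

/t/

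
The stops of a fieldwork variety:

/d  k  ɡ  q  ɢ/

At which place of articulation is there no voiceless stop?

alveolar

alveolar: voiceless —, voiced /d/.
velar: voiceless /k/, voiced /ɡ/.
uvular: voiceless /q/, voiced /ɢ/.
Every place of articulation has a voiceless member except alveolar, where /t/ would be expected.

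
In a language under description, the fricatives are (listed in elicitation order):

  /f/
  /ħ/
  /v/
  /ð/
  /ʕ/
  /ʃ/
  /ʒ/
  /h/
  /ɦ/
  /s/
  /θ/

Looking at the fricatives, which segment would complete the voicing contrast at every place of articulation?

/z/

labiodental: voiceless /f/, voiced /v/.
dental: voiceless /θ/, voiced /ð/.
alveolar: voiceless /s/, voiced —.
postalveolar: voiceless /ʃ/, voiced /ʒ/.
pharyngeal: voiceless /ħ/, voiced /ʕ/.
glottal: voiceless /h/, voiced /ɦ/.
The alveolar row has no voiced member, so the gap is the voiced alveolar fricative /z/.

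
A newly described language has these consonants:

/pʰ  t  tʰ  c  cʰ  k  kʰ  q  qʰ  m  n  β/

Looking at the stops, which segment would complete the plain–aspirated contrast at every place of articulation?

/p/

Plain: /t/ (alveolar), /c/ (palatal), /k/ (velar), /q/ (uvular).
Aspirated: /pʰ/ (bilabial), /tʰ/ (alveolar), /cʰ/ (palatal), /kʰ/ (velar), /qʰ/ (uvular).
The bilabial row has no plain member, so the gap is the plain bilabial stop /p/.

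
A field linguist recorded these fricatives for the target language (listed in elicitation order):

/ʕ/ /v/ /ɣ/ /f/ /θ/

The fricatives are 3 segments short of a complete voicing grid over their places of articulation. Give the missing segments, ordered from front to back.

labiodental: voiceless /f/, voiced /v/.
dental: voiceless /θ/, voiced —.
velar: voiceless —, voiced /ɣ/.
pharyngeal: voiceless —, voiced /ʕ/.
Gaps, from front to back: dental lacks voiced (/ð/); velar lacks voiceless (/x/); pharyngeal lacks voiceless (/ħ/).

/ð/, /x/, /ħ/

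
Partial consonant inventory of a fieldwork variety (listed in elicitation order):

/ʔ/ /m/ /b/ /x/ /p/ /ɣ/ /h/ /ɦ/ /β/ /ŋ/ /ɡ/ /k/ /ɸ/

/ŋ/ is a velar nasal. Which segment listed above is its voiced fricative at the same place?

The voiced fricative at the same place is a voiced velar fricative — in this inventory, /ɣ/.

/ɣ/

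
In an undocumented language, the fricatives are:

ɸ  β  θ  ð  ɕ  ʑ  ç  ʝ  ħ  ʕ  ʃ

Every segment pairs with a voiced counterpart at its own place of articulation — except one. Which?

Bilabial: /ɸ/ ~ /β/
Dental: /θ/ ~ /ð/
Alveolo-palatal: /ɕ/ ~ /ʑ/
Palatal: /ç/ ~ /ʝ/
Pharyngeal: /ħ/ ~ /ʕ/
Postalveolar: only /ʃ/ (voiceless); no voiced partner.
So /ʃ/ is the unpaired segment.

/ʃ/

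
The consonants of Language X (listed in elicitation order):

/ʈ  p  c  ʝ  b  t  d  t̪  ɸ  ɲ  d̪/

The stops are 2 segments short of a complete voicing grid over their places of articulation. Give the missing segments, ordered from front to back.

bilabial: voiceless /p/, voiced /b/.
dental: voiceless /t̪/, voiced /d̪/.
alveolar: voiceless /t/, voiced /d/.
retroflex: voiceless /ʈ/, voiced —.
palatal: voiceless /c/, voiced —.
Gaps, from front to back: retroflex lacks voiced (/ɖ/); palatal lacks voiced (/ɟ/).

/ɖ/, /ɟ/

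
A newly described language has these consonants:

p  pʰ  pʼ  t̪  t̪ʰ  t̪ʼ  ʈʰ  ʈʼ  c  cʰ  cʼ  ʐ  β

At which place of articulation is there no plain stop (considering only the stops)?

place of articulation  plain     aspirated  ejective
bilabial          p         pʰ        pʼ      
dental            t̪        t̪ʰ       t̪ʼ     
retroflex         —         ʈʰ        ʈʼ      
palatal           c         cʰ        cʼ      
Every place of articulation has a plain member except retroflex, where /ʈ/ would be expected.

retroflex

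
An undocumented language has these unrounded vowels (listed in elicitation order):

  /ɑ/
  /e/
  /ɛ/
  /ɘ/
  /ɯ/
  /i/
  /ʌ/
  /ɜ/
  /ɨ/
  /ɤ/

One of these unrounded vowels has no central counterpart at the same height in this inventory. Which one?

High: /i/ ~ /ɨ/ ~ /ɯ/
High-mid: /e/ ~ /ɘ/ ~ /ɤ/
Low-mid: /ɛ/ ~ /ɜ/ ~ /ʌ/
Low: only /ɑ/ (back); no central partner.
So /ɑ/ is the unpaired segment.

/ɑ/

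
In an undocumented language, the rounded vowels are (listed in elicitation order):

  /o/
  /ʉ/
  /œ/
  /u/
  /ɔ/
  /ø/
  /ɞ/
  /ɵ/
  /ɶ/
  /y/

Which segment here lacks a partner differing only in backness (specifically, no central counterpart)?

High: /y/ ~ /ʉ/ ~ /u/
High-mid: /ø/ ~ /ɵ/ ~ /o/
Low-mid: /œ/ ~ /ɞ/ ~ /ɔ/
Low: only /ɶ/ (front); no central partner.
So /ɶ/ is the unpaired segment.

/ɶ/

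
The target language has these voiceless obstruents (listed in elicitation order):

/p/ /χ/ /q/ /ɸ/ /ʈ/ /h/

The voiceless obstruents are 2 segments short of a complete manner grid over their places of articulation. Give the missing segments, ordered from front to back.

Stop: /p/ (bilabial), /ʈ/ (retroflex), /q/ (uvular).
Fricative: /ɸ/ (bilabial), /χ/ (uvular), /h/ (glottal).
Gaps, from front to back: retroflex lacks fricative (/ʂ/); glottal lacks stop (/ʔ/).

/ʂ/, /ʔ/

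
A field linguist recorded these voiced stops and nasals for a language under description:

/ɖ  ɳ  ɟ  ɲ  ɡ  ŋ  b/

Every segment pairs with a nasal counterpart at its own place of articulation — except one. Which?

Retroflex: /ɖ/ ~ /ɳ/
Palatal: /ɟ/ ~ /ɲ/
Velar: /ɡ/ ~ /ŋ/
Bilabial: only /b/ (oral stop); no nasal partner.
So /b/ is the unpaired segment.

/b/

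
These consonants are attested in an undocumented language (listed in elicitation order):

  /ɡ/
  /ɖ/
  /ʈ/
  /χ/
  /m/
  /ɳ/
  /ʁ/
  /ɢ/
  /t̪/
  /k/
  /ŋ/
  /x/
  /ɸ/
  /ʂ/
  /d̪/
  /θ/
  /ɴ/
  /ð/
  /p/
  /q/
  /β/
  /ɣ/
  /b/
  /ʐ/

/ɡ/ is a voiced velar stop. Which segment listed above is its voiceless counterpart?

/k/

The voiceless counterpart is a voiceless velar stop — in this inventory, /k/.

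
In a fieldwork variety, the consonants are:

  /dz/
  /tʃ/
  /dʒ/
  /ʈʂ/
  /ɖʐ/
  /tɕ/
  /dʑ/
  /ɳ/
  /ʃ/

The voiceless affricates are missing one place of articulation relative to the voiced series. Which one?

alveolar

Voiceless: /tʃ/ (postalveolar), /ʈʂ/ (retroflex), /tɕ/ (alveolo-palatal).
Voiced: /dz/ (alveolar), /dʒ/ (postalveolar), /ɖʐ/ (retroflex), /dʑ/ (alveolo-palatal).
Every place of articulation has a voiceless member except alveolar, where /ts/ would be expected.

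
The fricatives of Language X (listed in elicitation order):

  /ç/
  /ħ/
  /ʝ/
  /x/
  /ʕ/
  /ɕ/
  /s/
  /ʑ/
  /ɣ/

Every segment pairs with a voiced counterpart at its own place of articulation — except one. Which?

Alveolo-palatal: /ɕ/ ~ /ʑ/
Palatal: /ç/ ~ /ʝ/
Velar: /x/ ~ /ɣ/
Pharyngeal: /ħ/ ~ /ʕ/
Alveolar: only /s/ (voiceless); no voiced partner.
So /s/ is the unpaired segment.

/s/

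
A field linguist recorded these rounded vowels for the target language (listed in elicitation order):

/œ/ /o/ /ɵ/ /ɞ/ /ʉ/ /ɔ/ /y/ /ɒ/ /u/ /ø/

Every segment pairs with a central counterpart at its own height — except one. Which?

/ɒ/

High: /y/ ~ /ʉ/ ~ /u/
High-mid: /ø/ ~ /ɵ/ ~ /o/
Low-mid: /œ/ ~ /ɞ/ ~ /ɔ/
Low: only /ɒ/ (back); no central partner.
So /ɒ/ is the unpaired segment.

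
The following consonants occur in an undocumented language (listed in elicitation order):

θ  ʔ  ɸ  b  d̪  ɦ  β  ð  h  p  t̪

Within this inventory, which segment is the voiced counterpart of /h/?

/h/ is a voiceless glottal fricative.
The voiced counterpart is a voiced glottal fricative — in this inventory, /ɦ/.

/ɦ/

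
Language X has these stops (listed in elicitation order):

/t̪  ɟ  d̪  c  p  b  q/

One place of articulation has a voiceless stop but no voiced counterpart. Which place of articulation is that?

uvular

place of articulation  voiceless  voiced  
bilabial          p         b       
dental            t̪        d̪      
palatal           c         ɟ       
uvular            q         —       
Every place of articulation has a voiced member except uvular, where /ɢ/ would be expected.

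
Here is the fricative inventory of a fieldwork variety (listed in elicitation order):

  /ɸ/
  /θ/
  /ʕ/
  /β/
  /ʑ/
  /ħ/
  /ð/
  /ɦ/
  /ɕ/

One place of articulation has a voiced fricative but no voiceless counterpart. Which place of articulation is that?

bilabial: voiceless /ɸ/, voiced /β/.
dental: voiceless /θ/, voiced /ð/.
alveolo-palatal: voiceless /ɕ/, voiced /ʑ/.
pharyngeal: voiceless /ħ/, voiced /ʕ/.
glottal: voiceless —, voiced /ɦ/.
Every place of articulation has a voiceless member except glottal, where /h/ would be expected.

glottal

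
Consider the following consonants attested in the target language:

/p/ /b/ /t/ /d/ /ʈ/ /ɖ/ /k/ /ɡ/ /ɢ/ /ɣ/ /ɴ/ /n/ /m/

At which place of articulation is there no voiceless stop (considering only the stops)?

uvular

bilabial: voiceless /p/, voiced /b/.
alveolar: voiceless /t/, voiced /d/.
retroflex: voiceless /ʈ/, voiced /ɖ/.
velar: voiceless /k/, voiced /ɡ/.
uvular: voiceless —, voiced /ɢ/.
Every place of articulation has a voiceless member except uvular, where /q/ would be expected.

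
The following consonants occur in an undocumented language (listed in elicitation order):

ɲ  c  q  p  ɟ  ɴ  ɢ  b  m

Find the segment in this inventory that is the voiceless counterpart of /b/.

/b/ is a voiced bilabial stop.
The voiceless counterpart is a voiceless bilabial stop — in this inventory, /p/.

/p/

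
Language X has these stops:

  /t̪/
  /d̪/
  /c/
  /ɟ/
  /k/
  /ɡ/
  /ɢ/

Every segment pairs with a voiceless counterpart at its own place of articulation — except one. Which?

Dental: /t̪/ ~ /d̪/
Palatal: /c/ ~ /ɟ/
Velar: /k/ ~ /ɡ/
Uvular: only /ɢ/ (voiced); no voiceless partner.
So /ɢ/ is the unpaired segment.

/ɢ/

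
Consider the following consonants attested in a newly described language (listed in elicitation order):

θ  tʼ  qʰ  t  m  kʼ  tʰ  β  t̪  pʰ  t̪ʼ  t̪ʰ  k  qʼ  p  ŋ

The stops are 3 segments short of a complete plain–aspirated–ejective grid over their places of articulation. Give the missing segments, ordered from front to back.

Plain: /p/ (bilabial), /t̪/ (dental), /t/ (alveolar), /k/ (velar).
Aspirated: /pʰ/ (bilabial), /t̪ʰ/ (dental), /tʰ/ (alveolar), /qʰ/ (uvular).
Ejective: /t̪ʼ/ (dental), /tʼ/ (alveolar), /kʼ/ (velar), /qʼ/ (uvular).
Gaps, from front to back: bilabial lacks ejective (/pʼ/); velar lacks aspirated (/kʰ/); uvular lacks plain (/q/).

/pʼ/, /kʰ/, /q/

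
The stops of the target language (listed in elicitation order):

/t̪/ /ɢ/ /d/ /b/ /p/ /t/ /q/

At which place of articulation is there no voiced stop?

place of articulation  voiceless  voiced  
bilabial          p         b       
dental            t̪        —       
alveolar          t         d       
uvular            q         ɢ       
Every place of articulation has a voiced member except dental, where /d̪/ would be expected.

dental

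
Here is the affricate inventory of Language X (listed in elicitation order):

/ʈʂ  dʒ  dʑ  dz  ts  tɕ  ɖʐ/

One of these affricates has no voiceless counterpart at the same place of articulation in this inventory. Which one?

Alveolar: /ts/ ~ /dz/
Retroflex: /ʈʂ/ ~ /ɖʐ/
Alveolo-palatal: /tɕ/ ~ /dʑ/
Postalveolar: only /dʒ/ (voiced); no voiceless partner.
So /dʒ/ is the unpaired segment.

/dʒ/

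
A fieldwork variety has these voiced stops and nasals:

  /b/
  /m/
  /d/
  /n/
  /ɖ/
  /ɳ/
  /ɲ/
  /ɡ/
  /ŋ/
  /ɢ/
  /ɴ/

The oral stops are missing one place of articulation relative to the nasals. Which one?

palatal

Oral stop: /b/ (bilabial), /d/ (alveolar), /ɖ/ (retroflex), /ɡ/ (velar), /ɢ/ (uvular).
Nasal: /m/ (bilabial), /n/ (alveolar), /ɳ/ (retroflex), /ɲ/ (palatal), /ŋ/ (velar), /ɴ/ (uvular).
Every place of articulation has an oral stop member except palatal, where /ɟ/ would be expected.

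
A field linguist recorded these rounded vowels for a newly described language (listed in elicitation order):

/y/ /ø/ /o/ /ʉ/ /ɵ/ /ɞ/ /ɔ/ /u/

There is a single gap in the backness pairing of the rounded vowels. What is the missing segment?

/œ/

height            front     central   back    
high              y         ʉ         u       
high-mid          ø         ɵ         o       
low-mid           —         ɞ         ɔ       
The low-mid row has no front member, so the gap is the low-mid front rounded vowel /œ/.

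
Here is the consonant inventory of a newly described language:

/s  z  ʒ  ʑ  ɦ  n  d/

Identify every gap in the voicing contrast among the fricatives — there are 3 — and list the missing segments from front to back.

place of articulation  voiceless  voiced  
alveolar          s         z       
postalveolar      —         ʒ       
alveolo-palatal   —         ʑ       
glottal           —         ɦ       
Gaps, from front to back: postalveolar lacks voiceless (/ʃ/); alveolo-palatal lacks voiceless (/ɕ/); glottal lacks voiceless (/h/).

/ʃ/, /ɕ/, /h/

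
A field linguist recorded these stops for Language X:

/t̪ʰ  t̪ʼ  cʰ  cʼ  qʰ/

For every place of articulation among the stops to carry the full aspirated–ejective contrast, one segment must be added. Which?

dental: aspirated /t̪ʰ/, ejective /t̪ʼ/.
palatal: aspirated /cʰ/, ejective /cʼ/.
uvular: aspirated /qʰ/, ejective —.
The uvular row has no ejective member, so the gap is the ejective uvular stop /qʼ/.

/qʼ/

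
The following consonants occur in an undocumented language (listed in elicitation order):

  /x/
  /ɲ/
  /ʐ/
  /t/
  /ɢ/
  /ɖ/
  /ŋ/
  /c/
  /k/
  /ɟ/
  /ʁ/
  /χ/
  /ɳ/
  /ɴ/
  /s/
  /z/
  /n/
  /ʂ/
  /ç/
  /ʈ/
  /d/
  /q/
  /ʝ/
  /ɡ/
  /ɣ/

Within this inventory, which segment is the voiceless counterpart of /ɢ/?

/q/

/ɢ/ is a voiced uvular stop.
The voiceless counterpart is a voiceless uvular stop — in this inventory, /q/.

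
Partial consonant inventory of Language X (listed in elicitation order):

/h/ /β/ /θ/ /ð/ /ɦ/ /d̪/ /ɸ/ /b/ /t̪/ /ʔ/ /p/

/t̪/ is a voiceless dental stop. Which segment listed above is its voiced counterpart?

The voiced counterpart is a voiced dental stop — in this inventory, /d̪/.

/d̪/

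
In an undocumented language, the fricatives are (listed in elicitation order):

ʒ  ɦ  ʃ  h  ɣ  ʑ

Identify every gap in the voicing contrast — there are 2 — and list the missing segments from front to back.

place of articulation  voiceless  voiced  
postalveolar      ʃ         ʒ       
alveolo-palatal   —         ʑ       
velar             —         ɣ       
glottal           h         ɦ       
Gaps, from front to back: alveolo-palatal lacks voiceless (/ɕ/); velar lacks voiceless (/x/).

/ɕ/, /x/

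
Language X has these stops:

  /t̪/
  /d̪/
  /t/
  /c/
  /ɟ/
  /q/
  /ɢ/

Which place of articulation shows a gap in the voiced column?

place of articulation  voiceless  voiced  
dental            t̪        d̪      
alveolar          t         —       
palatal           c         ɟ       
uvular            q         ɢ       
Every place of articulation has a voiced member except alveolar, where /d/ would be expected.

alveolar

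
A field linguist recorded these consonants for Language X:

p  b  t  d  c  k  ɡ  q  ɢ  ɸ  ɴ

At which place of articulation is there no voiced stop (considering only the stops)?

palatal

place of articulation  voiceless  voiced  
bilabial          p         b       
alveolar          t         d       
palatal           c         —       
velar             k         ɡ       
uvular            q         ɢ       
Every place of articulation has a voiced member except palatal, where /ɟ/ would be expected.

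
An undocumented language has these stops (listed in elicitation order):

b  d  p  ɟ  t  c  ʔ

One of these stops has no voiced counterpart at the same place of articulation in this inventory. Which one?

/ʔ/

Bilabial: /p/ ~ /b/
Alveolar: /t/ ~ /d/
Palatal: /c/ ~ /ɟ/
Glottal: only /ʔ/ (voiceless); no voiced partner.
So /ʔ/ is the unpaired segment.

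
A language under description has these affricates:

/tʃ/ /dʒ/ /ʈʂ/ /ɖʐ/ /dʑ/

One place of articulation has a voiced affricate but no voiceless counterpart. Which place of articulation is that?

postalveolar: voiceless /tʃ/, voiced /dʒ/.
retroflex: voiceless /ʈʂ/, voiced /ɖʐ/.
alveolo-palatal: voiceless —, voiced /dʑ/.
Every place of articulation has a voiceless member except alveolo-palatal, where /tɕ/ would be expected.

alveolo-palatal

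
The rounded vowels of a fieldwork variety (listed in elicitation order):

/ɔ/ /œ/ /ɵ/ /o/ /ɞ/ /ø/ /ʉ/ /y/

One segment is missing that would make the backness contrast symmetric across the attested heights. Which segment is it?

height            front     central   back    
high              y         ʉ         —       
high-mid          ø         ɵ         o       
low-mid           œ         ɞ         ɔ       
The high row has no back member, so the gap is the high back rounded vowel /u/.

/u/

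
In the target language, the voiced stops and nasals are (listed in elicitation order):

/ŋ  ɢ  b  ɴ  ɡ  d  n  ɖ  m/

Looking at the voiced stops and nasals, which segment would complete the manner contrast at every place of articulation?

/ɳ/

Oral stop: /b/ (bilabial), /d/ (alveolar), /ɖ/ (retroflex), /ɡ/ (velar), /ɢ/ (uvular).
Nasal: /m/ (bilabial), /n/ (alveolar), /ŋ/ (velar), /ɴ/ (uvular).
The retroflex row has no nasal member, so the gap is the retroflex nasal /ɳ/.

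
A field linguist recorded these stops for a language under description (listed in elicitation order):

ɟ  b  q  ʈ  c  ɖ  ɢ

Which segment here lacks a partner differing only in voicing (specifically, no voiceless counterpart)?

Retroflex: /ʈ/ ~ /ɖ/
Palatal: /c/ ~ /ɟ/
Uvular: /q/ ~ /ɢ/
Bilabial: only /b/ (voiced); no voiceless partner.
So /b/ is the unpaired segment.

/b/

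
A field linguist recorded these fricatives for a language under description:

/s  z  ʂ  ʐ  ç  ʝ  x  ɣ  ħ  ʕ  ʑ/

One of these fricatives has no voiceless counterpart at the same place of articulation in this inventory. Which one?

Alveolar: /s/ ~ /z/
Retroflex: /ʂ/ ~ /ʐ/
Palatal: /ç/ ~ /ʝ/
Velar: /x/ ~ /ɣ/
Pharyngeal: /ħ/ ~ /ʕ/
Alveolo-palatal: only /ʑ/ (voiced); no voiceless partner.
So /ʑ/ is the unpaired segment.

/ʑ/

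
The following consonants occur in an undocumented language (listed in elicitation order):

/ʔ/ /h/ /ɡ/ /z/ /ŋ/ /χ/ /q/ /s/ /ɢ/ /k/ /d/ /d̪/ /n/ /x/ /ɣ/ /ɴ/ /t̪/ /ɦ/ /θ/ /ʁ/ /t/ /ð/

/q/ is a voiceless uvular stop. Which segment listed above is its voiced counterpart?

The voiced counterpart is a voiced uvular stop — in this inventory, /ɢ/.

/ɢ/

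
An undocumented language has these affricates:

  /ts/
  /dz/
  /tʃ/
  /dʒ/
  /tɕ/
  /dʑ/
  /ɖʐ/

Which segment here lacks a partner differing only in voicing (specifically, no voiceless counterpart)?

Alveolar: /ts/ ~ /dz/
Postalveolar: /tʃ/ ~ /dʒ/
Alveolo-palatal: /tɕ/ ~ /dʑ/
Retroflex: only /ɖʐ/ (voiced); no voiceless partner.
So /ɖʐ/ is the unpaired segment.

/ɖʐ/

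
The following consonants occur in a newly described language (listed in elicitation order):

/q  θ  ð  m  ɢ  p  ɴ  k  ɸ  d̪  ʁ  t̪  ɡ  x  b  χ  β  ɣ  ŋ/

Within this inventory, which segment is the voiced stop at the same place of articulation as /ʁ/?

/ʁ/ is a voiced uvular fricative.
The voiced stop at the same place is a voiced uvular stop — in this inventory, /ɢ/.

/ɢ/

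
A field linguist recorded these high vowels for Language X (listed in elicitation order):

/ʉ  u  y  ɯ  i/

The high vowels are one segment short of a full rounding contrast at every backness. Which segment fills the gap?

backness          unrounded  rounded 
front             i         y       
central           —         ʉ       
back              ɯ         u       
The central row has no unrounded member, so the gap is the central unrounded vowel /ɨ/.

/ɨ/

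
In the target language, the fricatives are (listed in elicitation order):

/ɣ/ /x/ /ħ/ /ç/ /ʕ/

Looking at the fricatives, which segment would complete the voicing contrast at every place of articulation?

Voiceless: /ç/ (palatal), /x/ (velar), /ħ/ (pharyngeal).
Voiced: /ɣ/ (velar), /ʕ/ (pharyngeal).
The palatal row has no voiced member, so the gap is the voiced palatal fricative /ʝ/.

/ʝ/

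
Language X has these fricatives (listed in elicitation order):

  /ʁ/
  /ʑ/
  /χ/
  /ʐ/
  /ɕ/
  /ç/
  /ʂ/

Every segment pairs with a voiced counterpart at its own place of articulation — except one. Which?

/ç/

Retroflex: /ʂ/ ~ /ʐ/
Alveolo-palatal: /ɕ/ ~ /ʑ/
Uvular: /χ/ ~ /ʁ/
Palatal: only /ç/ (voiceless); no voiced partner.
So /ç/ is the unpaired segment.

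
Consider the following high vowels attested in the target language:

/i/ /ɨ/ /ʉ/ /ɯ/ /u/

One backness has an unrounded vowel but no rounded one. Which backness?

front

Unrounded: /i/ (front), /ɨ/ (central), /ɯ/ (back).
Rounded: /ʉ/ (central), /u/ (back).
Every backness has a rounded member except front, where /y/ would be expected.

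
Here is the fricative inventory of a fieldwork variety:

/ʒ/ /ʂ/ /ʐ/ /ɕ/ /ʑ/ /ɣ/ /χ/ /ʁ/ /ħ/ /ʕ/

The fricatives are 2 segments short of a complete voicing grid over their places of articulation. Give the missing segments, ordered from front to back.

/ʃ/, /x/

postalveolar: voiceless —, voiced /ʒ/.
retroflex: voiceless /ʂ/, voiced /ʐ/.
alveolo-palatal: voiceless /ɕ/, voiced /ʑ/.
velar: voiceless —, voiced /ɣ/.
uvular: voiceless /χ/, voiced /ʁ/.
pharyngeal: voiceless /ħ/, voiced /ʕ/.
Gaps, from front to back: postalveolar lacks voiceless (/ʃ/); velar lacks voiceless (/x/).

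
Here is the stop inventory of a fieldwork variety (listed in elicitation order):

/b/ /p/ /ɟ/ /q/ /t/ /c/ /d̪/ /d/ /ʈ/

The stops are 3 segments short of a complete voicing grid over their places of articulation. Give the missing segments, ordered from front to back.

bilabial: voiceless /p/, voiced /b/.
dental: voiceless —, voiced /d̪/.
alveolar: voiceless /t/, voiced /d/.
retroflex: voiceless /ʈ/, voiced —.
palatal: voiceless /c/, voiced /ɟ/.
uvular: voiceless /q/, voiced —.
Gaps, from front to back: dental lacks voiceless (/t̪/); retroflex lacks voiced (/ɖ/); uvular lacks voiced (/ɢ/).

/t̪/, /ɖ/, /ɢ/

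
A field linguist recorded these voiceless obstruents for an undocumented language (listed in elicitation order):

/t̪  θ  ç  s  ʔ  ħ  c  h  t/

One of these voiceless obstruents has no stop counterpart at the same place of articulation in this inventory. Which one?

/ħ/

Dental: /t̪/ ~ /θ/
Alveolar: /t/ ~ /s/
Palatal: /c/ ~ /ç/
Glottal: /ʔ/ ~ /h/
Pharyngeal: only /ħ/ (fricative); no stop partner.
So /ħ/ is the unpaired segment.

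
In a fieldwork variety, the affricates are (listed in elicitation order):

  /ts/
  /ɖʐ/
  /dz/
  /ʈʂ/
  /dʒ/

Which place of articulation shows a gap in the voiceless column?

postalveolar

place of articulation  voiceless  voiced  
alveolar          ts        dz      
postalveolar      —         dʒ      
retroflex         ʈʂ        ɖʐ      
Every place of articulation has a voiceless member except postalveolar, where /tʃ/ would be expected.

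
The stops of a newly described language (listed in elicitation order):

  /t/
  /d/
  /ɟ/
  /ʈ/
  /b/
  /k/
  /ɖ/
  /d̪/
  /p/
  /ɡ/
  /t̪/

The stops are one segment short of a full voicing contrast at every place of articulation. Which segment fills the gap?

Voiceless: /p/ (bilabial), /t̪/ (dental), /t/ (alveolar), /ʈ/ (retroflex), /k/ (velar).
Voiced: /b/ (bilabial), /d̪/ (dental), /d/ (alveolar), /ɖ/ (retroflex), /ɟ/ (palatal), /ɡ/ (velar).
The palatal row has no voiceless member, so the gap is the voiceless palatal stop /c/.

/c/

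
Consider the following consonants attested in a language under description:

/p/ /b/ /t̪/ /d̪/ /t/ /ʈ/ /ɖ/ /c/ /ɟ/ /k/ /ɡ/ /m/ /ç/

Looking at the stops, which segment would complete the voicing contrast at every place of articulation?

/d/

place of articulation  voiceless  voiced  
bilabial          p         b       
dental            t̪        d̪      
alveolar          t         —       
retroflex         ʈ         ɖ       
palatal           c         ɟ       
velar             k         ɡ       
The alveolar row has no voiced member, so the gap is the voiced alveolar stop /d/.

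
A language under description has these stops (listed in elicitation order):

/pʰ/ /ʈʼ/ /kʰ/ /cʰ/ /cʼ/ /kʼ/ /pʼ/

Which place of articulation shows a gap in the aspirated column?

Aspirated: /pʰ/ (bilabial), /cʰ/ (palatal), /kʰ/ (velar).
Ejective: /pʼ/ (bilabial), /ʈʼ/ (retroflex), /cʼ/ (palatal), /kʼ/ (velar).
Every place of articulation has an aspirated member except retroflex, where /ʈʰ/ would be expected.

retroflex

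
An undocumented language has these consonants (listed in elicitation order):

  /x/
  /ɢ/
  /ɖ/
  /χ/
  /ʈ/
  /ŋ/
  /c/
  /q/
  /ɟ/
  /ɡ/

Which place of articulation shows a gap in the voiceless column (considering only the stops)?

Voiceless: /ʈ/ (retroflex), /c/ (palatal), /q/ (uvular).
Voiced: /ɖ/ (retroflex), /ɟ/ (palatal), /ɡ/ (velar), /ɢ/ (uvular).
Every place of articulation has a voiceless member except velar, where /k/ would be expected.

velar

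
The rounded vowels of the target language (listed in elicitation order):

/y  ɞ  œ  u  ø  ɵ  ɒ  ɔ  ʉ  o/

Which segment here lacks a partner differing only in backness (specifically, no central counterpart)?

High: /y/ ~ /ʉ/ ~ /u/
High-mid: /ø/ ~ /ɵ/ ~ /o/
Low-mid: /œ/ ~ /ɞ/ ~ /ɔ/
Low: only /ɒ/ (back); no central partner.
So /ɒ/ is the unpaired segment.

/ɒ/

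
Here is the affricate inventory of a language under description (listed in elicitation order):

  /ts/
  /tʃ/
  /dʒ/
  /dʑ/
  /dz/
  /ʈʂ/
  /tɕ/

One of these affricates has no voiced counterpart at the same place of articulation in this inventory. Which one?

Alveolar: /ts/ ~ /dz/
Postalveolar: /tʃ/ ~ /dʒ/
Alveolo-palatal: /tɕ/ ~ /dʑ/
Retroflex: only /ʈʂ/ (voiceless); no voiced partner.
So /ʈʂ/ is the unpaired segment.

/ʈʂ/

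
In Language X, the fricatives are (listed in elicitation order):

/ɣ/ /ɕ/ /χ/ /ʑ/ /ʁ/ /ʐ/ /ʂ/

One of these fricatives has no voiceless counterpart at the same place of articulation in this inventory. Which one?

Retroflex: /ʂ/ ~ /ʐ/
Alveolo-palatal: /ɕ/ ~ /ʑ/
Uvular: /χ/ ~ /ʁ/
Velar: only /ɣ/ (voiced); no voiceless partner.
So /ɣ/ is the unpaired segment.

/ɣ/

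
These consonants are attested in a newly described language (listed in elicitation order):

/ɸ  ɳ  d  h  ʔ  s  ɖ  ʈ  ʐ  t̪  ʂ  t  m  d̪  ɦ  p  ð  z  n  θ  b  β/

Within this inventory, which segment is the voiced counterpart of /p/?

/b/

/p/ is a voiceless bilabial stop.
The voiced counterpart is a voiced bilabial stop — in this inventory, /b/.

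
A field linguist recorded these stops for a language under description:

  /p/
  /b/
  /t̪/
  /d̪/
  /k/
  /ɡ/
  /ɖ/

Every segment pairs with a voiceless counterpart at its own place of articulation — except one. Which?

Bilabial: /p/ ~ /b/
Dental: /t̪/ ~ /d̪/
Velar: /k/ ~ /ɡ/
Retroflex: only /ɖ/ (voiced); no voiceless partner.
So /ɖ/ is the unpaired segment.

/ɖ/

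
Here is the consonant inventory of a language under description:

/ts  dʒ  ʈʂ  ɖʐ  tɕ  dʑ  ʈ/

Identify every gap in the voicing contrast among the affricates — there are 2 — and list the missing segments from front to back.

alveolar: voiceless /ts/, voiced —.
postalveolar: voiceless —, voiced /dʒ/.
retroflex: voiceless /ʈʂ/, voiced /ɖʐ/.
alveolo-palatal: voiceless /tɕ/, voiced /dʑ/.
Gaps, from front to back: alveolar lacks voiced (/dz/); postalveolar lacks voiceless (/tʃ/).

/dz/, /tʃ/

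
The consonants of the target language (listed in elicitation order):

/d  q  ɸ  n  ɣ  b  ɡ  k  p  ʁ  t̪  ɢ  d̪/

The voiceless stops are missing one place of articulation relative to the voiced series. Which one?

alveolar

place of articulation  voiceless  voiced  
bilabial          p         b       
dental            t̪        d̪      
alveolar          —         d       
velar             k         ɡ       
uvular            q         ɢ       
Every place of articulation has a voiceless member except alveolar, where /t/ would be expected.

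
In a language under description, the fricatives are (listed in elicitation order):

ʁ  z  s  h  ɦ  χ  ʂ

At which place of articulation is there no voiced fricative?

alveolar: voiceless /s/, voiced /z/.
retroflex: voiceless /ʂ/, voiced —.
uvular: voiceless /χ/, voiced /ʁ/.
glottal: voiceless /h/, voiced /ɦ/.
Every place of articulation has a voiced member except retroflex, where /ʐ/ would be expected.

retroflex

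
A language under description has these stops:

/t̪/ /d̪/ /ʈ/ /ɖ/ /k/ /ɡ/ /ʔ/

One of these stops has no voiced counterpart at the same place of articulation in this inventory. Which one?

/ʔ/

Dental: /t̪/ ~ /d̪/
Retroflex: /ʈ/ ~ /ɖ/
Velar: /k/ ~ /ɡ/
Glottal: only /ʔ/ (voiceless); no voiced partner.
So /ʔ/ is the unpaired segment.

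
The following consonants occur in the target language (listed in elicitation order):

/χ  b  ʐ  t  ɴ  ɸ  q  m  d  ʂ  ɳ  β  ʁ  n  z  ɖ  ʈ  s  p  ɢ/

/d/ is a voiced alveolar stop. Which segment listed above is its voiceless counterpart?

/t/

The voiceless counterpart is a voiceless alveolar stop — in this inventory, /t/.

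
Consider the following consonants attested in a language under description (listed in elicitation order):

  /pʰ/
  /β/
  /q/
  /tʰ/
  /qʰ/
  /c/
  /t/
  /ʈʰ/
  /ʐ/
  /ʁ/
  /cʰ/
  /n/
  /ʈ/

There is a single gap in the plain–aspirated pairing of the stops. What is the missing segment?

place of articulation  plain     aspirated
bilabial          —         pʰ      
alveolar          t         tʰ      
retroflex         ʈ         ʈʰ      
palatal           c         cʰ      
uvular            q         qʰ      
The bilabial row has no plain member, so the gap is the plain bilabial stop /p/.

/p/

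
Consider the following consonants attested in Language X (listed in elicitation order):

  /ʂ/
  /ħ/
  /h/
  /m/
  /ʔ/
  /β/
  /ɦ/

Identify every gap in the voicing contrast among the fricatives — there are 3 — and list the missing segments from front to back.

/ɸ/, /ʐ/, /ʕ/

Voiceless: /ʂ/ (retroflex), /ħ/ (pharyngeal), /h/ (glottal).
Voiced: /β/ (bilabial), /ɦ/ (glottal).
Gaps, from front to back: bilabial lacks voiceless (/ɸ/); retroflex lacks voiced (/ʐ/); pharyngeal lacks voiced (/ʕ/).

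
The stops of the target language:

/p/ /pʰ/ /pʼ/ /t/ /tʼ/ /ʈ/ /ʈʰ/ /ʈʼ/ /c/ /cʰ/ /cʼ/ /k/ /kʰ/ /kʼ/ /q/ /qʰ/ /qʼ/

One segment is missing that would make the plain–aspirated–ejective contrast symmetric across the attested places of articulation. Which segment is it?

bilabial: plain /p/, aspirated /pʰ/, ejective /pʼ/.
alveolar: plain /t/, aspirated —, ejective /tʼ/.
retroflex: plain /ʈ/, aspirated /ʈʰ/, ejective /ʈʼ/.
palatal: plain /c/, aspirated /cʰ/, ejective /cʼ/.
velar: plain /k/, aspirated /kʰ/, ejective /kʼ/.
uvular: plain /q/, aspirated /qʰ/, ejective /qʼ/.
The alveolar row has no aspirated member, so the gap is the aspirated alveolar stop /tʰ/.

/tʰ/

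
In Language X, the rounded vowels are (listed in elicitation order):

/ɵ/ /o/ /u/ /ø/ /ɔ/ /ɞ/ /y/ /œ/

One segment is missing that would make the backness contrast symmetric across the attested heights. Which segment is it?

/ʉ/

Front: /y/ (high), /ø/ (high-mid), /œ/ (low-mid).
Central: /ɵ/ (high-mid), /ɞ/ (low-mid).
Back: /u/ (high), /o/ (high-mid), /ɔ/ (low-mid).
The high row has no central member, so the gap is the high central rounded vowel /ʉ/.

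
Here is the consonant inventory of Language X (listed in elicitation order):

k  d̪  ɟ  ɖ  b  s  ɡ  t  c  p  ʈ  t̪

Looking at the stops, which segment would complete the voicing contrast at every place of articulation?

/d/

place of articulation  voiceless  voiced  
bilabial          p         b       
dental            t̪        d̪      
alveolar          t         —       
retroflex         ʈ         ɖ       
palatal           c         ɟ       
velar             k         ɡ       
The alveolar row has no voiced member, so the gap is the voiced alveolar stop /d/.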